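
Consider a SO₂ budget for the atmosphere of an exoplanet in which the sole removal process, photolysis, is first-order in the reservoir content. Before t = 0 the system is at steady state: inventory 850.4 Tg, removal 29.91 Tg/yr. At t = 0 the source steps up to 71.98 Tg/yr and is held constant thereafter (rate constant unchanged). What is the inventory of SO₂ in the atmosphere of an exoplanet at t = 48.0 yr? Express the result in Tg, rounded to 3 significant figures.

1830 Tg

τ = M₀/F₀ = 850.4/29.91 = 28.43 yr; rate constant k = 1/τ.
New steady state M_∞ = F₁/k = F₁·τ = 71.98 × 28.43 = 2046.5 Tg.
M(t) = M_∞ + (M₀ − M_∞)·e^(−t/τ); t/τ = 48.0/28.43 = 1.688, so e^(−t/τ) = 0.1848.
M(t) = 2046.5 − 1196 × 0.1848 = 1825.4 Tg.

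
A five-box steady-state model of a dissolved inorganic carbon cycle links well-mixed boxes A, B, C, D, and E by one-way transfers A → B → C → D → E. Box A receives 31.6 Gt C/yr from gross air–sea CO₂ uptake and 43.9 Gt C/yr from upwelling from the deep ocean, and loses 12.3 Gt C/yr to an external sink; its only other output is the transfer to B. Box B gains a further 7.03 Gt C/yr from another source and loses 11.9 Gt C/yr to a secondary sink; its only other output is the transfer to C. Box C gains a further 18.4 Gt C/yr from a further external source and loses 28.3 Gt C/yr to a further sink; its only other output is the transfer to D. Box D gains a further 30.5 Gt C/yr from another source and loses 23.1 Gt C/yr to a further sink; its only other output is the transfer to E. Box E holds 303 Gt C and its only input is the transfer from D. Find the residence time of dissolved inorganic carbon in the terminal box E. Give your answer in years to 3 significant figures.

Box A: F(A→B) = (31.6 + 43.9) − 12.3 = 63.200 Gt C/yr.
Box B: F(B→C) = (63.200 + 7.03) − 11.9 = 58.330 Gt C/yr.
Box C: F(C→D) = (58.330 + 18.4) − 28.3 = 48.430 Gt C/yr.
Box D: F(D→E) = (48.430 + 30.5) − 23.1 = 55.830 Gt C/yr.
Box E throughput = its input = 55.830 Gt C/yr; τ = 303 / 55.830 = 5.427 yr.

5.43 yr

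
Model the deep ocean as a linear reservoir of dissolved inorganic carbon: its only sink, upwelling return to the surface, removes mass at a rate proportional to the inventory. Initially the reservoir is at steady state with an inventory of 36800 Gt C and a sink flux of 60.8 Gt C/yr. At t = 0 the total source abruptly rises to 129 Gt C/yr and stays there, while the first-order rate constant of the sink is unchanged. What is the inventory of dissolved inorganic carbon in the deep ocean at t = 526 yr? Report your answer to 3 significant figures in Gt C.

The sink rate constant is k = F₀/M₀ = 60.8/36800 = 0.001652 yr⁻¹.
Solving dM/dt = F₁ − kM with M(0) = M₀ gives M(t) = F₁/k + (M₀ − F₁/k)·e^(−kt).
F₁/k = 129/0.001652 = 78079 Gt C; kt = 0.001652 × 526 = 0.8690, e^(−kt) = 0.4194.
M(526) = 78079 + (36800 − 78079) × 0.4194 = 78079 − 17310 = 60769 Gt C.

60800 Gt C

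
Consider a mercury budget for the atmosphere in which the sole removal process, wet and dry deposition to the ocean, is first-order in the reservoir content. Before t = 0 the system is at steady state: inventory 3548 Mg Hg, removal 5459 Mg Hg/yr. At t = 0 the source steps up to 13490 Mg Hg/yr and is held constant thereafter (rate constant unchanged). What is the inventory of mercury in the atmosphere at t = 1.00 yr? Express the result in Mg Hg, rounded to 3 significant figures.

The sink rate constant is k = F₀/M₀ = 5459/3548 = 1.539 yr⁻¹.
Solving dM/dt = F₁ − kM with M(0) = M₀ gives M(t) = F₁/k + (M₀ − F₁/k)·e^(−kt).
F₁/k = 13490/1.539 = 8767.6 Mg Hg; kt = 1.539 × 1.00 = 1.539, e^(−kt) = 0.2147.
M(1.00) = 8767.6 + (3548 − 8767.6) × 0.2147 = 8767.6 − 1121 = 7647.1 Mg Hg.

7650 Mg Hg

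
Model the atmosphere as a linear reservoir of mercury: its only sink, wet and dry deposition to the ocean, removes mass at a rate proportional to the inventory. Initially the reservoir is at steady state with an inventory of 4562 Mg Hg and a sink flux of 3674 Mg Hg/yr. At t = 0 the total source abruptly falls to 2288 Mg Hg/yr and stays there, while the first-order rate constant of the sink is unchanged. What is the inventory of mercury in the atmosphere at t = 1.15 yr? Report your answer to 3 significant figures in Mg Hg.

Residence time τ = M₀/F₀ = 1.242 yr. The eventual steady state is M_∞ = M₀·(F₁/F₀) = 4562 × 2288/3674 = 2841.0 Mg Hg.
The anomaly ΔM(t) = M(t) − M_∞ decays as ΔM₀·e^(−t/τ) with ΔM₀ = 4562 − 2841.0 = 1721 Mg Hg.
At t = 1.15 yr, e^(−t/τ) = e^(−0.9262) = 0.3961, so ΔM = 681.6 Mg Hg and M = 2841.0 + 681.6 = 3522.6 Mg Hg.

3520 Mg Hg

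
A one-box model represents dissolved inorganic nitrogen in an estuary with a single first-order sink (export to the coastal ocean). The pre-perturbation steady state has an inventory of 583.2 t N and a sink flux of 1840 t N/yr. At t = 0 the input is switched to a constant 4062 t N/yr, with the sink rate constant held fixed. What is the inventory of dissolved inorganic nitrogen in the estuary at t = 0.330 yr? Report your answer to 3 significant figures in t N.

1040 t N

The sink rate constant is k = F₀/M₀ = 1840/583.2 = 3.155 yr⁻¹.
Solving dM/dt = F₁ − kM with M(0) = M₀ gives M(t) = F₁/k + (M₀ − F₁/k)·e^(−kt).
F₁/k = 4062/3.155 = 1287.5 t N; kt = 3.155 × 0.330 = 1.041, e^(−kt) = 0.3530.
M(0.330) = 1287.5 + (583.2 − 1287.5) × 0.3530 = 1287.5 − 248.6 = 1038.8 t N.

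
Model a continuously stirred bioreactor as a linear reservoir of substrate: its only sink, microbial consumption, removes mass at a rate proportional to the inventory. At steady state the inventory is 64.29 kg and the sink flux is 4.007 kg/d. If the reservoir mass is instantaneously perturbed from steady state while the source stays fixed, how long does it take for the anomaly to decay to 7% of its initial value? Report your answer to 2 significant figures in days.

For a linear reservoir the anomaly decays as exp(−t/τ) with τ = M/F = 64.29/4.007 = 16.04 d.
exp(−t/τ) = 0.07 ⇒ t = −τ ln(0.07) = 16.04 × 2.659 = 42.67 d.

43 d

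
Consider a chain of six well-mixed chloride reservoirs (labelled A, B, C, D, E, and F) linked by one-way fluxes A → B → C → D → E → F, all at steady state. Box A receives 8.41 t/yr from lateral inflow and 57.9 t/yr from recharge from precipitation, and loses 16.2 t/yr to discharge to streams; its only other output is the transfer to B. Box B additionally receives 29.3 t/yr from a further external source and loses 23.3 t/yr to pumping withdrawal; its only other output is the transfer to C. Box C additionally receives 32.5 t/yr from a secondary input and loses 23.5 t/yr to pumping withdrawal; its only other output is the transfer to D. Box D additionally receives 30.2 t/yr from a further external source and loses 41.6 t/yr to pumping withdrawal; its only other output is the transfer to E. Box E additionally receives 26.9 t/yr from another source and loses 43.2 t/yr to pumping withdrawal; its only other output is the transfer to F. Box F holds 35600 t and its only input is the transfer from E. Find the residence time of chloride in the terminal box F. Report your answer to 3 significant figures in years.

Box A: F(A→B) = (8.41 + 57.9) − 16.2 = 50.110 t/yr.
Box B: F(B→C) = (50.110 + 29.3) − 23.3 = 56.110 t/yr.
Box C: F(C→D) = (56.110 + 32.5) − 23.5 = 65.110 t/yr.
Box D: F(D→E) = (65.110 + 30.2) − 41.6 = 53.710 t/yr.
Box E: F(E→F) = (53.710 + 26.9) − 43.2 = 37.410 t/yr.
Box F throughput = its input = 37.410 t/yr; τ = 35600 / 37.410 = 951.6 yr.

952 yr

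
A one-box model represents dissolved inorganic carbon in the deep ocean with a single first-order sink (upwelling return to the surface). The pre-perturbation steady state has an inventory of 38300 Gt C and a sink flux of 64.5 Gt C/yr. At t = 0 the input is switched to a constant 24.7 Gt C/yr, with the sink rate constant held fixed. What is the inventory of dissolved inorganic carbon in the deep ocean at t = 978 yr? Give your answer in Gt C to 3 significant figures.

19200 Gt C

The sink rate constant is k = F₀/M₀ = 64.5/38300 = 0.001684 yr⁻¹.
Solving dM/dt = F₁ − kM with M(0) = M₀ gives M(t) = F₁/k + (M₀ − F₁/k)·e^(−kt).
F₁/k = 24.7/0.001684 = 14667 Gt C; kt = 0.001684 × 978 = 1.647, e^(−kt) = 0.1926.
M(978) = 14667 + (38300 − 14667) × 0.1926 = 14667 + 4552 = 19219 Gt C.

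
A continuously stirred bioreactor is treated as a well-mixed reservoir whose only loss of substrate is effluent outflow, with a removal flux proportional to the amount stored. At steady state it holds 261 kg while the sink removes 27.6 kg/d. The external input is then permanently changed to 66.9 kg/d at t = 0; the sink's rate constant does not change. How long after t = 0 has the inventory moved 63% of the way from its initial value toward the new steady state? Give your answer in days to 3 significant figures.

τ = M₀/F₀ = 261/27.6 = 9.457 d.
The remaining gap fraction is e^(−t/τ); 63% covered ⇒ e^(−t/τ) = 0.370.
t = −τ ln(0.370) = 9.457 × 0.9943 = 9.402 d.

9.40 d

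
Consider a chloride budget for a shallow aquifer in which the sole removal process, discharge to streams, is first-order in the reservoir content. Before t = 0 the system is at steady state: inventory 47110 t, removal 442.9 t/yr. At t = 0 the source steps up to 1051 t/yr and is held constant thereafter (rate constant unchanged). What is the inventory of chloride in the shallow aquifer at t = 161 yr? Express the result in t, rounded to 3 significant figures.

97600 t

Residence time τ = M₀/F₀ = 106.4 yr. The eventual steady state is M_∞ = M₀·(F₁/F₀) = 47110 × 1051/442.9 = 111790 t.
The anomaly ΔM(t) = M(t) − M_∞ decays as ΔM₀·e^(−t/τ) with ΔM₀ = 47110 − 111790 = −64680 t.
At t = 161 yr, e^(−t/τ) = e^(−1.514) = 0.2201, so ΔM = −14240 t and M = 111790 − 14240 = 97555 t.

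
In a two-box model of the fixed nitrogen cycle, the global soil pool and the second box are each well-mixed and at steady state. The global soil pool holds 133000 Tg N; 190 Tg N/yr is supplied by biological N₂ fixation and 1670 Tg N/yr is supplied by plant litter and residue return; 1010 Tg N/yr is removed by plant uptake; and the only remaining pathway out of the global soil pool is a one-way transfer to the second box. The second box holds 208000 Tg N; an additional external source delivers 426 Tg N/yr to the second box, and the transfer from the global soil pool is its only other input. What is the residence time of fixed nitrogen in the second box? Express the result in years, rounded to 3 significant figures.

163 yr

Balance the global soil pool: ΣF_in = 190 + 1670 = 1860.0 Tg N/yr.
Transfer to the second box = ΣF_in − (1010) = 850.00 Tg N/yr.
Total input to the second box = 850.00 + 426 = 1276.0 Tg N/yr; at steady state this equals its total output.
τ = M / F = 208000 / 1276.0 = 163.0 yr.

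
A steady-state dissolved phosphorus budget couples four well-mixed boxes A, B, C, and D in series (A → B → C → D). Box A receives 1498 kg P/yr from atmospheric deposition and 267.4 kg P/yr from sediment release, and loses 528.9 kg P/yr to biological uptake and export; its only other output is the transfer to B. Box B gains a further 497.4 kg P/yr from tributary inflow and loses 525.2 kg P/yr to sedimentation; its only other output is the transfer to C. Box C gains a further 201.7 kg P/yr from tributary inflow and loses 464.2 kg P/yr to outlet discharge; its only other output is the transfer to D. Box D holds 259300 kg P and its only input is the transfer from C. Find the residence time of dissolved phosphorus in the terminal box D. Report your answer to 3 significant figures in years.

274 yr

Box A: F(A→B) = (1498 + 267.4) − 528.9 = 1236.5 kg P/yr.
Box B: F(B→C) = (1236.5 + 497.4) − 525.2 = 1208.7 kg P/yr.
Box C: F(C→D) = (1208.7 + 201.7) − 464.2 = 946.20 kg P/yr.
Box D throughput = its input = 946.20 kg P/yr; τ = 259300 / 946.20 = 274.0 yr.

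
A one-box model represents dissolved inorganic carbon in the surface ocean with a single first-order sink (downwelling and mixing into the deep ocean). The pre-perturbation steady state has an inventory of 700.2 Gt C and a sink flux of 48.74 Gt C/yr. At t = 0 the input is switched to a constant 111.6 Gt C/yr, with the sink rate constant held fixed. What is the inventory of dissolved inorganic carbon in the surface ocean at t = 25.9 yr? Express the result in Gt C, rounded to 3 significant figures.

Residence time τ = M₀/F₀ = 14.37 yr. The eventual steady state is M_∞ = M₀·(F₁/F₀) = 700.2 × 111.6/48.74 = 1603.2 Gt C.
The anomaly ΔM(t) = M(t) − M_∞ decays as ΔM₀·e^(−t/τ) with ΔM₀ = 700.2 − 1603.2 = −903.0 Gt C.
At t = 25.9 yr, e^(−t/τ) = e^(−1.803) = 0.1648, so ΔM = −148.8 Gt C and M = 1603.2 − 148.8 = 1454.4 Gt C.

1450 Gt C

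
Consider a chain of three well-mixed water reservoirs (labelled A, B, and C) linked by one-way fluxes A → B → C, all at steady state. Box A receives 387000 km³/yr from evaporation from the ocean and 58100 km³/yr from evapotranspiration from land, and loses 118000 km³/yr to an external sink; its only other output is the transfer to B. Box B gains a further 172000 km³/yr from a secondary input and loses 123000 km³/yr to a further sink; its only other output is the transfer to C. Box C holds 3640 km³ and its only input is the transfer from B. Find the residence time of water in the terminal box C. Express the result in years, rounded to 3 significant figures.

0.00968 yr

Box A: F(A→B) = (387000 + 58100) − 118000 = 327100 km³/yr.
Box B: F(B→C) = (327100 + 172000) − 123000 = 376100 km³/yr.
Box C throughput = its input = 376100 km³/yr; τ = 3640 / 376100 = 0.009678 yr.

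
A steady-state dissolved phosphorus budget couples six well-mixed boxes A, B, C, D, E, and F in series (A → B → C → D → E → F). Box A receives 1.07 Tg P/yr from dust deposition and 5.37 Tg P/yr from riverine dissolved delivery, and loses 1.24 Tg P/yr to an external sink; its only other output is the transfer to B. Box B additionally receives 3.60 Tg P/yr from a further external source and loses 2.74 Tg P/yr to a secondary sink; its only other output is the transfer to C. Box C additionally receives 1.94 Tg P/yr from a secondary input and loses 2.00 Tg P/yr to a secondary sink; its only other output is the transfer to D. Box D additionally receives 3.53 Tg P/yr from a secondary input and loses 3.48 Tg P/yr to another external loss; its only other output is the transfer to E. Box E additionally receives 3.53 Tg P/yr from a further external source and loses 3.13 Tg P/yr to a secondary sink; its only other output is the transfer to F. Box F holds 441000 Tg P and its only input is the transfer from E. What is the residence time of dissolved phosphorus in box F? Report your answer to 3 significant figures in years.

Box A: F(A→B) = (1.07 + 5.37) − 1.24 = 5.2000 Tg P/yr.
Box B: F(B→C) = (5.2000 + 3.60) − 2.74 = 6.0600 Tg P/yr.
Box C: F(C→D) = (6.0600 + 1.94) − 2.00 = 6.0000 Tg P/yr.
Box D: F(D→E) = (6.0000 + 3.53) − 3.48 = 6.0500 Tg P/yr.
Box E: F(E→F) = (6.0500 + 3.53) − 3.13 = 6.4500 Tg P/yr.
Box F throughput = its input = 6.4500 Tg P/yr; τ = 441000 / 6.4500 = 68370 yr.

68400 yr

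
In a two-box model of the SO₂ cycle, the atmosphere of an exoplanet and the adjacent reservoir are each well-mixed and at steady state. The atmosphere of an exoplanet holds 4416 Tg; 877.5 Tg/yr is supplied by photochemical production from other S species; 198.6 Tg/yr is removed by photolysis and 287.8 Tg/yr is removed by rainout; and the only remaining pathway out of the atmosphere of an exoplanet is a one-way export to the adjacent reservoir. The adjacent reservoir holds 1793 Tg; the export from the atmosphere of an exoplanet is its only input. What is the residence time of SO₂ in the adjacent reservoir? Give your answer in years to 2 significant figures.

Balance the atmosphere of an exoplanet: ΣF_in = 877.50 Tg/yr.
Export to the adjacent reservoir = ΣF_in − (198.6 + 287.8) = 391.10 Tg/yr.
At steady state the output of the adjacent reservoir equals its input, 391.10 Tg/yr.
τ = M / F = 1793 / 391.10 = 4.585 yr.

4.6 yr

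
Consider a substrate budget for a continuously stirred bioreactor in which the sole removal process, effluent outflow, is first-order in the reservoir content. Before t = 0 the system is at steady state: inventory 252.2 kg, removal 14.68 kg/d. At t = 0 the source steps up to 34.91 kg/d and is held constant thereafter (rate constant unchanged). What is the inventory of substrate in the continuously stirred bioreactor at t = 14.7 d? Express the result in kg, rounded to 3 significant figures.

Residence time τ = M₀/F₀ = 17.18 d. The eventual steady state is M_∞ = M₀·(F₁/F₀) = 252.2 × 34.91/14.68 = 599.75 kg.
The anomaly ΔM(t) = M(t) − M_∞ decays as ΔM₀·e^(−t/τ) with ΔM₀ = 252.2 − 599.75 = −347.5 kg.
At t = 14.7 d, e^(−t/τ) = e^(−0.8557) = 0.4250, so ΔM = −147.7 kg and M = 599.75 − 147.7 = 452.04 kg.

452 kg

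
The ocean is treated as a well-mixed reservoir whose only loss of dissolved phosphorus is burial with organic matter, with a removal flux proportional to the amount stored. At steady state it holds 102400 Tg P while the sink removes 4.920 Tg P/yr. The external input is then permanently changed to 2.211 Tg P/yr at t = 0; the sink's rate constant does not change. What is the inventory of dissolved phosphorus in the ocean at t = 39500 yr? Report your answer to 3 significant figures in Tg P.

54500 Tg P

Residence time τ = M₀/F₀ = 20810 yr. The eventual steady state is M_∞ = M₀·(F₁/F₀) = 102400 × 2.211/4.920 = 46018 Tg P.
The anomaly ΔM(t) = M(t) − M_∞ decays as ΔM₀·e^(−t/τ) with ΔM₀ = 102400 − 46018 = 56380 Tg P.
At t = 39500 yr, e^(−t/τ) = e^(−1.898) = 0.1499, so ΔM = 8451 Tg P and M = 46018 + 8451 = 54469 Tg P.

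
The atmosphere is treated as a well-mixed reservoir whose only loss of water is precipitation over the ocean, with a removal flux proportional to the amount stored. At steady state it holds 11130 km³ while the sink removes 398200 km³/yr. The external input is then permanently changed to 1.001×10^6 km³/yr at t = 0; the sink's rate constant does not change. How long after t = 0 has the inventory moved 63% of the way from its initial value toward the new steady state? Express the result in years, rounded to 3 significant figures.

0.0278 yr

τ = M₀/F₀ = 11130/398200 = 0.02795 yr.
The remaining gap fraction is e^(−t/τ); 63% covered ⇒ e^(−t/τ) = 0.370.
t = −τ ln(0.370) = 0.02795 × 0.9943 = 0.02779 yr.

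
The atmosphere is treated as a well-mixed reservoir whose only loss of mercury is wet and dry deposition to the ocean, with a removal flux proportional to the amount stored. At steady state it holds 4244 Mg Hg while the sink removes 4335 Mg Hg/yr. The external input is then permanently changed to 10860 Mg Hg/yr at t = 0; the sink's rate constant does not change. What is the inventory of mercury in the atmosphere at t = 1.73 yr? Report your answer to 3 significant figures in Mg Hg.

τ = M₀/F₀ = 4244/4335 = 0.9790 yr; rate constant k = 1/τ.
New steady state M_∞ = F₁/k = F₁·τ = 10860 × 0.9790 = 10632 Mg Hg.
M(t) = M_∞ + (M₀ − M_∞)·e^(−t/τ); t/τ = 1.73/0.9790 = 1.767, so e^(−t/τ) = 0.1708.
M(t) = 10632 − 6388 × 0.1708 = 9540.8 Mg Hg.

9540 Mg Hg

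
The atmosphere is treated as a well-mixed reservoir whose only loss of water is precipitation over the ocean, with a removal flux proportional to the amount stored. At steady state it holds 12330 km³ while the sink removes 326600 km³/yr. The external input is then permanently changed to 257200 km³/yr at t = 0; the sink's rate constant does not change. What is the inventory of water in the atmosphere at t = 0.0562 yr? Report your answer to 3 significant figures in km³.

10300 km³

τ = M₀/F₀ = 12330/326600 = 0.03775 yr; rate constant k = 1/τ.
New steady state M_∞ = F₁/k = F₁·τ = 257200 × 0.03775 = 9710.0 km³.
M(t) = M_∞ + (M₀ − M_∞)·e^(−t/τ); t/τ = 0.0562/0.03775 = 1.489, so e^(−t/τ) = 0.2257.
M(t) = 9710.0 + 2620 × 0.2257 = 10301 km³.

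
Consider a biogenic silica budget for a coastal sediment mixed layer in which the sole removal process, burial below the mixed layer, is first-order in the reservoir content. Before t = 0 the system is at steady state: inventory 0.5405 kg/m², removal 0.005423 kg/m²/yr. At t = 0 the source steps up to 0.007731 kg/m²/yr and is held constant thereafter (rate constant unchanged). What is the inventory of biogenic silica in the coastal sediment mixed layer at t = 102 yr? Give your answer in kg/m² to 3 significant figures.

0.688 kg/m²

Residence time τ = M₀/F₀ = 99.67 yr. The eventual steady state is M_∞ = M₀·(F₁/F₀) = 0.5405 × 0.007731/0.005423 = 0.77053 kg/m².
The anomaly ΔM(t) = M(t) − M_∞ decays as ΔM₀·e^(−t/τ) with ΔM₀ = 0.5405 − 0.77053 = −0.2300 kg/m².
At t = 102 yr, e^(−t/τ) = e^(−1.023) = 0.3594, so ΔM = −0.08267 kg/m² and M = 0.77053 − 0.08267 = 0.68787 kg/m².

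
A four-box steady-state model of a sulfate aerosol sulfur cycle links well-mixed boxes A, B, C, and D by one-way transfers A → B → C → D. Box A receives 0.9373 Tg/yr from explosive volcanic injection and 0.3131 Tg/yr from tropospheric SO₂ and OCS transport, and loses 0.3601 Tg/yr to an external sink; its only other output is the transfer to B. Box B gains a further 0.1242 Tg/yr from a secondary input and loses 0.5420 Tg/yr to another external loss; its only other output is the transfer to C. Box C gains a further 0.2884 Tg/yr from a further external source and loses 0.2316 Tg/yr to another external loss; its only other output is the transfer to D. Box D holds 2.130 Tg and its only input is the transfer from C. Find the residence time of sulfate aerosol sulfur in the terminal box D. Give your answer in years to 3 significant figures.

4.02 yr

Box A: F(A→B) = (0.9373 + 0.3131) − 0.3601 = 0.89030 Tg/yr.
Box B: F(B→C) = (0.89030 + 0.1242) − 0.5420 = 0.47250 Tg/yr.
Box C: F(C→D) = (0.47250 + 0.2884) − 0.2316 = 0.52930 Tg/yr.
Box D throughput = its input = 0.52930 Tg/yr; τ = 2.130 / 0.52930 = 4.024 yr.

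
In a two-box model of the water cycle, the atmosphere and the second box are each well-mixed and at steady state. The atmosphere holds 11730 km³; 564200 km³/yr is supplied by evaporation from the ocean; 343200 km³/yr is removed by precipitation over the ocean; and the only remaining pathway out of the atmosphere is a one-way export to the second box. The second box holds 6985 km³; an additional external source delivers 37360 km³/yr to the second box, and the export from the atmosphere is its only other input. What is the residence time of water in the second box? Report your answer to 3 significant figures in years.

0.0270 yr

Balance the atmosphere: ΣF_in = 564200 km³/yr.
Export to the second box = ΣF_in − (343200) = 221000 km³/yr.
Total input to the second box = 221000 + 37360 = 258360 km³/yr; at steady state this equals its total output.
τ = M / F = 6985 / 258360 = 0.02704 yr.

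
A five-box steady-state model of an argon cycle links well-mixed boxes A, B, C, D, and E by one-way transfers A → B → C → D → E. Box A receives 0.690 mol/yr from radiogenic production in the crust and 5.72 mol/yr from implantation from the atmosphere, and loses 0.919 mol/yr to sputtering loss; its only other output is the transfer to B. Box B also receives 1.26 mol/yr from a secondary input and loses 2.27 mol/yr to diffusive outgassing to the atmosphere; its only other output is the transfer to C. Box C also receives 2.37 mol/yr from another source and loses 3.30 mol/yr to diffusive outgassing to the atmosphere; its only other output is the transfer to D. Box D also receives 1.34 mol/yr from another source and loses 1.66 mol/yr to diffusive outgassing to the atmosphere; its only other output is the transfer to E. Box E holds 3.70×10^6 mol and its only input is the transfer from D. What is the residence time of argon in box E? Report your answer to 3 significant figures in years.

1.15×10^6 yr

Box A: F(A→B) = (0.690 + 5.72) − 0.919 = 5.4910 mol/yr.
Box B: F(B→C) = (5.4910 + 1.26) − 2.27 = 4.4810 mol/yr.
Box C: F(C→D) = (4.4810 + 2.37) − 3.30 = 3.5510 mol/yr.
Box D: F(D→E) = (3.5510 + 1.34) − 1.66 = 3.2310 mol/yr.
Box E throughput = its input = 3.2310 mol/yr; τ = 3.70×10^6 / 3.2310 = 1.145×10^6 yr.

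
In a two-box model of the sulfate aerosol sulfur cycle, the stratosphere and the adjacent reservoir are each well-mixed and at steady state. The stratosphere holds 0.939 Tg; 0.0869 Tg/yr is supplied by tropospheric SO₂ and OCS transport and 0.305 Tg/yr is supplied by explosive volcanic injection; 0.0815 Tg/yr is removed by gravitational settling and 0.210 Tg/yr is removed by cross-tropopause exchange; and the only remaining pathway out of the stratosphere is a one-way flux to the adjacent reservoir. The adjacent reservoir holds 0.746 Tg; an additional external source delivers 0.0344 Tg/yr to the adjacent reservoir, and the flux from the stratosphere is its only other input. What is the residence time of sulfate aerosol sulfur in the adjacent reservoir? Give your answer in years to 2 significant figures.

5.5 yr

Balance the stratosphere: ΣF_in = 0.0869 + 0.305 = 0.39190 Tg/yr.
Flux to the adjacent reservoir = ΣF_in − (0.0815 + 0.210) = 0.10040 Tg/yr.
Total input to the adjacent reservoir = 0.10040 + 0.0344 = 0.13480 Tg/yr; at steady state this equals its total output.
τ = M / F = 0.746 / 0.13480 = 5.534 yr.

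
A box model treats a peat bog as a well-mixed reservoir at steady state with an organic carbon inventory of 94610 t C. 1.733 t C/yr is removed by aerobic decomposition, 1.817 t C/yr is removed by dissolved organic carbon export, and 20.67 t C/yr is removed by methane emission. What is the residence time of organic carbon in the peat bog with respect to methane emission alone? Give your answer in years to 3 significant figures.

Residence time with respect to a single sink: τ = M / F_sink.
τ = 94610 / 20.67 = 4577 yr.

4580 yr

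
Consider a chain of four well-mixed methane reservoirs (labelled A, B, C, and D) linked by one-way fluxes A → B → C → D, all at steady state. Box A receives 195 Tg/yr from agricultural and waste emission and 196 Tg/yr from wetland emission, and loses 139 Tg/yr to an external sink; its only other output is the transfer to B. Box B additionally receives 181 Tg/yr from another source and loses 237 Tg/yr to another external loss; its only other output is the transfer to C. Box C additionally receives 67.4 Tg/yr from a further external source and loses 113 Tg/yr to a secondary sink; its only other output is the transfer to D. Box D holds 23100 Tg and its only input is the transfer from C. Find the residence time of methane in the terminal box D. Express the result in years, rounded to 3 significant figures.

Box A: F(A→B) = (195 + 196) − 139 = 252.00 Tg/yr.
Box B: F(B→C) = (252.00 + 181) − 237 = 196.00 Tg/yr.
Box C: F(C→D) = (196.00 + 67.4) − 113 = 150.40 Tg/yr.
Box D throughput = its input = 150.40 Tg/yr; τ = 23100 / 150.40 = 153.6 yr.

154 yr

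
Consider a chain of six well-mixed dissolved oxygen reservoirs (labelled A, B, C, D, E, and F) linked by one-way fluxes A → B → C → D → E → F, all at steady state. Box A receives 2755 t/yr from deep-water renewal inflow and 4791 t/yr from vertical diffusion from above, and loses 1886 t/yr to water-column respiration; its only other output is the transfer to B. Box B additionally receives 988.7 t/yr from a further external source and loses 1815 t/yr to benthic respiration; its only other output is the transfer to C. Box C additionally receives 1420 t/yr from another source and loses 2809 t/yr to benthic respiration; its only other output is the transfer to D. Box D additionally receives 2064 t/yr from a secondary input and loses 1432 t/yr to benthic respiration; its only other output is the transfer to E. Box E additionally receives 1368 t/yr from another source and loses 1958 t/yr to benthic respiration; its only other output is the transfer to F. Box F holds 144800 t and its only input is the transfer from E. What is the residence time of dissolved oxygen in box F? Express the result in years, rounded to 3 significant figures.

41.5 yr

Box A: F(A→B) = (2755 + 4791) − 1886 = 5660.0 t/yr.
Box B: F(B→C) = (5660.0 + 988.7) − 1815 = 4833.7 t/yr.
Box C: F(C→D) = (4833.7 + 1420) − 2809 = 3444.7 t/yr.
Box D: F(D→E) = (3444.7 + 2064) − 1432 = 4076.7 t/yr.
Box E: F(E→F) = (4076.7 + 1368) − 1958 = 3486.7 t/yr.
Box F throughput = its input = 3486.7 t/yr; τ = 144800 / 3486.7 = 41.53 yr.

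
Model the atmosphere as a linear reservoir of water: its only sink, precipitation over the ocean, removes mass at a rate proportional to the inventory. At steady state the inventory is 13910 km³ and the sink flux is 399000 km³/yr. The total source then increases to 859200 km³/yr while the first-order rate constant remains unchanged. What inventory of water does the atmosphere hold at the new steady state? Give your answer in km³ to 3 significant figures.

Rate constant k = F/M = 399000 / 13910 = 28.68 yr⁻¹.
At the new steady state, source = k·M_new ⇒ M_new = 859200 / 28.68 = 29950 km³.
(Equivalently M_new = M × F_new/F_old = 13910 × 859200/399000.)

30000 km³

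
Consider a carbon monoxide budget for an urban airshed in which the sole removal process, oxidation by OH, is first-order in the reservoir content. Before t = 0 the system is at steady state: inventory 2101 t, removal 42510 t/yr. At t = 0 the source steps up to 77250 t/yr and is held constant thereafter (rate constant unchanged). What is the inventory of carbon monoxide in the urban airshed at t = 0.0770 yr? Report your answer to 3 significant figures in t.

3460 t

Residence time τ = M₀/F₀ = 0.04942 yr. The eventual steady state is M_∞ = M₀·(F₁/F₀) = 2101 × 77250/42510 = 3818.0 t.
The anomaly ΔM(t) = M(t) − M_∞ decays as ΔM₀·e^(−t/τ) with ΔM₀ = 2101 − 3818.0 = −1717 t.
At t = 0.0770 yr, e^(−t/τ) = e^(−1.558) = 0.2106, so ΔM = −361.5 t and M = 3818.0 − 361.5 = 3456.4 t.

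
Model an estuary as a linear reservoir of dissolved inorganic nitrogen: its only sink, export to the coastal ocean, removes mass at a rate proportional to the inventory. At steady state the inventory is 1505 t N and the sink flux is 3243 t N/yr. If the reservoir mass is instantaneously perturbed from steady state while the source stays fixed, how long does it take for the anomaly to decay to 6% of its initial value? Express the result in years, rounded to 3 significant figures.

1.31 yr

For a linear reservoir the anomaly decays as exp(−t/τ) with τ = M/F = 1505/3243 = 0.4641 yr.
exp(−t/τ) = 0.06 ⇒ t = −τ ln(0.06) = 0.4641 × 2.813 = 1.306 yr.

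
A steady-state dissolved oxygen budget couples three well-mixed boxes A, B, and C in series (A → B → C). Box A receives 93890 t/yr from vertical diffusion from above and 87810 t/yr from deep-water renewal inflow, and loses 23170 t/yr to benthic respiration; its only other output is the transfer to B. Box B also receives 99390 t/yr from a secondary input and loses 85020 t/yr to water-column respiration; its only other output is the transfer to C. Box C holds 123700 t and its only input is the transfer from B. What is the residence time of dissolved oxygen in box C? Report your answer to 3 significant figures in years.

Box A: F(A→B) = (93890 + 87810) − 23170 = 158530 t/yr.
Box B: F(B→C) = (158530 + 99390) − 85020 = 172900 t/yr.
Box C throughput = its input = 172900 t/yr; τ = 123700 / 172900 = 0.7154 yr.

0.715 yr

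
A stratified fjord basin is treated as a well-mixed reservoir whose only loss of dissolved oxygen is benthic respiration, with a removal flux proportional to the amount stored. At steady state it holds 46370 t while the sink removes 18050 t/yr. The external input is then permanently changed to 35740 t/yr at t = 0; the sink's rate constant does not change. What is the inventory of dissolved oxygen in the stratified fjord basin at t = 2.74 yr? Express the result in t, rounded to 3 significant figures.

76200 t

Residence time τ = M₀/F₀ = 2.569 yr. The eventual steady state is M_∞ = M₀·(F₁/F₀) = 46370 × 35740/18050 = 91815 t.
The anomaly ΔM(t) = M(t) − M_∞ decays as ΔM₀·e^(−t/τ) with ΔM₀ = 46370 − 91815 = −45450 t.
At t = 2.74 yr, e^(−t/τ) = e^(−1.067) = 0.3442, so ΔM = −15640 t and M = 91815 − 15640 = 76174 t.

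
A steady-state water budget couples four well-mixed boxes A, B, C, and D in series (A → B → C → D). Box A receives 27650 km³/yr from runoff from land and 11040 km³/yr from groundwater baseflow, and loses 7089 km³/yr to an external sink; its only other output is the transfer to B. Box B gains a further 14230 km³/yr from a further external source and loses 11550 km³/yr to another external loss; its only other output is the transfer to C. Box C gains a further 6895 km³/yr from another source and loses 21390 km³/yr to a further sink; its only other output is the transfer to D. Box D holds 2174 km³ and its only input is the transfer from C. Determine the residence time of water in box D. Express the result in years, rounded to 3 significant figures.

Box A: F(A→B) = (27650 + 11040) − 7089 = 31601 km³/yr.
Box B: F(B→C) = (31601 + 14230) − 11550 = 34281 km³/yr.
Box C: F(C→D) = (34281 + 6895) − 21390 = 19786 km³/yr.
Box D throughput = its input = 19786 km³/yr; τ = 2174 / 19786 = 0.1099 yr.

0.110 yr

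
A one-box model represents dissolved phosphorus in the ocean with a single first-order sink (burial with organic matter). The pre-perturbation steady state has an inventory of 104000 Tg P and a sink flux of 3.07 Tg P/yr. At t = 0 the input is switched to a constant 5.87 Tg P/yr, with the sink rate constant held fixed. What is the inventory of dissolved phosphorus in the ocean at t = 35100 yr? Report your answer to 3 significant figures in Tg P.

165000 Tg P

Residence time τ = M₀/F₀ = 33880 yr. The eventual steady state is M_∞ = M₀·(F₁/F₀) = 104000 × 5.87/3.07 = 198850 Tg P.
The anomaly ΔM(t) = M(t) − M_∞ decays as ΔM₀·e^(−t/τ) with ΔM₀ = 104000 − 198850 = −94850 Tg P.
At t = 35100 yr, e^(−t/τ) = e^(−1.036) = 0.3548, so ΔM = −33660 Tg P and M = 198850 − 33660 = 165200 Tg P.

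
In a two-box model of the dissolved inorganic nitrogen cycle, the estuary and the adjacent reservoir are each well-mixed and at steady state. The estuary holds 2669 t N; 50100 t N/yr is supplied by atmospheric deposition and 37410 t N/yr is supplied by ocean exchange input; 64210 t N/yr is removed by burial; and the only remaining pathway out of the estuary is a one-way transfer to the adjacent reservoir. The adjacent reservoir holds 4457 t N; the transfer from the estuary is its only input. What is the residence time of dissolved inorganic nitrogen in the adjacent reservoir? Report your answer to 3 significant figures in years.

Balance the estuary: ΣF_in = 50100 + 37410 = 87510 t N/yr.
Transfer to the adjacent reservoir = ΣF_in − (64210) = 23300 t N/yr.
At steady state the output of the adjacent reservoir equals its input, 23300 t N/yr.
τ = M / F = 4457 / 23300 = 0.1913 yr.

0.191 yr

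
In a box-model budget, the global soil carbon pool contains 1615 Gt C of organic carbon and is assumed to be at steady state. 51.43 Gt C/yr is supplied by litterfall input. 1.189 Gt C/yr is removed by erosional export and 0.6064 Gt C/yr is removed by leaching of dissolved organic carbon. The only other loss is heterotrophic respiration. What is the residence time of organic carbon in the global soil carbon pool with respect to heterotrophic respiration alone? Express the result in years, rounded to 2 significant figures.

At steady state ΣF_in = ΣF_out.
ΣF_in = 51.430 Gt C/yr.
Heterotrophic respiration flux = ΣF_in − (1.189 + 0.6064) = 51.430 − 1.795 = 49.63 Gt C/yr.
τ = M / F = 1615 / 49.63 = 32.54 yr.

33 yr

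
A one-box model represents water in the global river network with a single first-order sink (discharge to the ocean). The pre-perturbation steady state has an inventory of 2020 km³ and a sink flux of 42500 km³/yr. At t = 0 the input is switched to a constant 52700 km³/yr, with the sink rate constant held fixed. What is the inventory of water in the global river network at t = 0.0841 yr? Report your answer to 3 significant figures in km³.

2420 km³

The sink rate constant is k = F₀/M₀ = 42500/2020 = 21.04 yr⁻¹.
Solving dM/dt = F₁ − kM with M(0) = M₀ gives M(t) = F₁/k + (M₀ − F₁/k)·e^(−kt).
F₁/k = 52700/21.04 = 2504.8 km³; kt = 21.04 × 0.0841 = 1.769, e^(−kt) = 0.1704.
M(0.0841) = 2504.8 + (2020 − 2504.8) × 0.1704 = 2504.8 − 82.62 = 2422.2 km³.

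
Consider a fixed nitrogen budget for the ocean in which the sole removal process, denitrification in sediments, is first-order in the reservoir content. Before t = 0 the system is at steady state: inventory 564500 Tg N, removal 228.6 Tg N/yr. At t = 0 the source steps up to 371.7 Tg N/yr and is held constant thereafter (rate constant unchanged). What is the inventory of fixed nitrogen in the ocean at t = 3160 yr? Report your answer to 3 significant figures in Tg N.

820000 Tg N

Residence time τ = M₀/F₀ = 2469 yr. The eventual steady state is M_∞ = M₀·(F₁/F₀) = 564500 × 371.7/228.6 = 917870 Tg N.
The anomaly ΔM(t) = M(t) − M_∞ decays as ΔM₀·e^(−t/τ) with ΔM₀ = 564500 − 917870 = −353400 Tg N.
At t = 3160 yr, e^(−t/τ) = e^(−1.280) = 0.2781, so ΔM = −98280 Tg N and M = 917870 − 98280 = 819590 Tg N.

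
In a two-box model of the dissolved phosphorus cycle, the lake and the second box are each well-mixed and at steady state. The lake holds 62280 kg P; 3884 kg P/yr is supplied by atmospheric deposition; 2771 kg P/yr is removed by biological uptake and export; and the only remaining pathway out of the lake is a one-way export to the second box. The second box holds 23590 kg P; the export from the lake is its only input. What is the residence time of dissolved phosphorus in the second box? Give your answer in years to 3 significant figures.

21.2 yr

Balance the lake: ΣF_in = 3884.0 kg P/yr.
Export to the second box = ΣF_in − (2771) = 1113.0 kg P/yr.
At steady state the output of the second box equals its input, 1113.0 kg P/yr.
τ = M / F = 23590 / 1113.0 = 21.19 yr.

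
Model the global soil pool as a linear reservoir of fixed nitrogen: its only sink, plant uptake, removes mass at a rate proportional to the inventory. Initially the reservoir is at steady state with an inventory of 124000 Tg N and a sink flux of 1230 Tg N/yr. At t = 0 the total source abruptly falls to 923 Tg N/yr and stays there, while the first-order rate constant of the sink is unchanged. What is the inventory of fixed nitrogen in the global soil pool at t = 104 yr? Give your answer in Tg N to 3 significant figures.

The sink rate constant is k = F₀/M₀ = 1230/124000 = 0.009919 yr⁻¹.
Solving dM/dt = F₁ − kM with M(0) = M₀ gives M(t) = F₁/k + (M₀ − F₁/k)·e^(−kt).
F₁/k = 923/0.009919 = 93050 Tg N; kt = 0.009919 × 104 = 1.032, e^(−kt) = 0.3564.
M(104) = 93050 + (124000 − 93050) × 0.3564 = 93050 + 11030 = 104080 Tg N.

104000 Tg N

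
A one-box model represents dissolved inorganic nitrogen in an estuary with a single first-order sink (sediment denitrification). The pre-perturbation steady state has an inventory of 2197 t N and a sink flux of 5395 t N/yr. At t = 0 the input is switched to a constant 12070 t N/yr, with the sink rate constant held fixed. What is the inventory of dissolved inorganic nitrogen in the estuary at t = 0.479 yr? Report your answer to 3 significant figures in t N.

The sink rate constant is k = F₀/M₀ = 5395/2197 = 2.456 yr⁻¹.
Solving dM/dt = F₁ − kM with M(0) = M₀ gives M(t) = F₁/k + (M₀ − F₁/k)·e^(−kt).
F₁/k = 12070/2.456 = 4915.3 t N; kt = 2.456 × 0.479 = 1.176, e^(−kt) = 0.3084.
M(0.479) = 4915.3 + (2197 − 4915.3) × 0.3084 = 4915.3 − 838.4 = 4076.8 t N.

4080 t N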